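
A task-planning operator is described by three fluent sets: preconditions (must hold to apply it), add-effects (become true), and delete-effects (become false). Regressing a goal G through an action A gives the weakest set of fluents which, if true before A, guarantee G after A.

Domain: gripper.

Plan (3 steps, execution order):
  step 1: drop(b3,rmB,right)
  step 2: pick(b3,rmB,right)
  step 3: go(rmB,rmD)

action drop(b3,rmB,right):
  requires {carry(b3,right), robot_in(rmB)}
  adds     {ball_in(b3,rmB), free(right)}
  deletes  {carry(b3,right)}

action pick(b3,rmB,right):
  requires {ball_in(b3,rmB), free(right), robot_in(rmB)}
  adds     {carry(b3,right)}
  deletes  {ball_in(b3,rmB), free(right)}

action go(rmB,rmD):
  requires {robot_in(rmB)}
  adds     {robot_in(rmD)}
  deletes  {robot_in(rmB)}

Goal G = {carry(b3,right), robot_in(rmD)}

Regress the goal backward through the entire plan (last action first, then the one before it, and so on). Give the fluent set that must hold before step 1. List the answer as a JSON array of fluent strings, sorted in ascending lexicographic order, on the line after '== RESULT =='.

Work backward from the goal:
  through step 3 (go(rmB,rmD)): drop {robot_in(rmD)}, keep {carry(b3,right)}, require {robot_in(rmB)}
    → {carry(b3,right), robot_in(rmB)}
  through step 2 (pick(b3,rmB,right)): drop {carry(b3,right)}, keep {robot_in(rmB)}, require {ball_in(b3,rmB), free(right), robot_in(rmB)}
    → {ball_in(b3,rmB), free(right), robot_in(rmB)}
  through step 1 (drop(b3,rmB,right)): drop {ball_in(b3,rmB), free(right)}, keep {robot_in(rmB)}, require {carry(b3,right), robot_in(rmB)}
    → {carry(b3,right), robot_in(rmB)}

== RESULT ==
["carry(b3,right)", "robot_in(rmB)"]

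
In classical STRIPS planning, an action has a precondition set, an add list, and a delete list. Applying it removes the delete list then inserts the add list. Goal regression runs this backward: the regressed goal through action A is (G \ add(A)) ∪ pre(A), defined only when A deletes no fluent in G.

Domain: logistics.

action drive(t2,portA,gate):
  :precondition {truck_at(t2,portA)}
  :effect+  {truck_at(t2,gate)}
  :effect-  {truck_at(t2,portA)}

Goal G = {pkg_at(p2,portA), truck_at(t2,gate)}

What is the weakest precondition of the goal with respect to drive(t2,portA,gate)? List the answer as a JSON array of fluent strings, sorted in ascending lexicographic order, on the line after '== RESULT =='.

Compute (G \ add) ∪ pre:
  G ∩ del = {}  (empty — regression defined)
  G \ add = {pkg_at(p2,portA), truck_at(t2,gate)} \ {truck_at(t2,gate)} = {pkg_at(p2,portA)}
  ∪ pre   = {pkg_at(p2,portA)} ∪ {truck_at(t2,portA)}
          = {pkg_at(p2,portA), truck_at(t2,portA)}

== RESULT ==
["pkg_at(p2,portA)", "truck_at(t2,portA)"]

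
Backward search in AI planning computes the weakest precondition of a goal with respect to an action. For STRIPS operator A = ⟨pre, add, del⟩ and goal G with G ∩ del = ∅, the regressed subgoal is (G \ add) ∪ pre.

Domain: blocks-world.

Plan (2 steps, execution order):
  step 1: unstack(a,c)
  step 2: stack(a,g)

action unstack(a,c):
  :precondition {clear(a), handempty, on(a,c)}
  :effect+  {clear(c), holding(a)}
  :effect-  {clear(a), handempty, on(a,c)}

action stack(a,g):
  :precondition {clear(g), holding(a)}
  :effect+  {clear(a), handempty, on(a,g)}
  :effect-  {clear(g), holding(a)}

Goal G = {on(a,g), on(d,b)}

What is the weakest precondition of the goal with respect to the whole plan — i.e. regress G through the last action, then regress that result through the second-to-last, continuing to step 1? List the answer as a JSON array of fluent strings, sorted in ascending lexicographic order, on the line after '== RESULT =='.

Work backward from the goal:
  through step 2 (stack(a,g)): drop {on(a,g)}, keep {on(d,b)}, require {clear(g), holding(a)}
    → {clear(g), holding(a), on(d,b)}
  through step 1 (unstack(a,c)): drop {holding(a)}, keep {clear(g), on(d,b)}, require {clear(a), handempty, on(a,c)}
    → {clear(a), clear(g), handempty, on(a,c), on(d,b)}

== RESULT ==
["clear(a)", "clear(g)", "handempty", "on(a,c)", "on(d,b)"]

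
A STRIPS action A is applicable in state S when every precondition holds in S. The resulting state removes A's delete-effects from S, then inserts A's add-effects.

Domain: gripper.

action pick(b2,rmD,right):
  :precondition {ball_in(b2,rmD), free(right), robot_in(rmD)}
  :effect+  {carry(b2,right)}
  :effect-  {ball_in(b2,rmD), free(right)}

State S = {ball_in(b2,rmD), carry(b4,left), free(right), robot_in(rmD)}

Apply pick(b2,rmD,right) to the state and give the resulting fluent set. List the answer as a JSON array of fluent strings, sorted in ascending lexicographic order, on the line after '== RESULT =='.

Compute (S \ del) ∪ add:
  pre ⊆ S: {ball_in(b2,rmD), free(right), robot_in(rmD)} ⊆ S  — applicable
  S \ del = {carry(b4,left), robot_in(rmD)}
  ∪ add   = {carry(b2,right), carry(b4,left), robot_in(rmD)}

== RESULT ==
["carry(b2,right)", "carry(b4,left)", "robot_in(rmD)"]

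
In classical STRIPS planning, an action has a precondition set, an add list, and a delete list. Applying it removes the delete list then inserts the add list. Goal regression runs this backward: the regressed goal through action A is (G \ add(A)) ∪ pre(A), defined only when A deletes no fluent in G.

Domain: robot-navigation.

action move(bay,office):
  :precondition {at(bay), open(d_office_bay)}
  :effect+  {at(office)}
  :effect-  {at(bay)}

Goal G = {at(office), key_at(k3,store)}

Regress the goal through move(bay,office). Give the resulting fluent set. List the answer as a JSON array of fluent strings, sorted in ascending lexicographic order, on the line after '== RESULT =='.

Regress:
  G ∩ del = {}  (empty — regression defined)
  G \ add = {at(office), key_at(k3,store)} \ {at(office)} = {key_at(k3,store)}
  ∪ pre   = {key_at(k3,store)} ∪ {at(bay), open(d_office_bay)}
          = {at(bay), key_at(k3,store), open(d_office_bay)}

== RESULT ==
["at(bay)", "key_at(k3,store)", "open(d_office_bay)"]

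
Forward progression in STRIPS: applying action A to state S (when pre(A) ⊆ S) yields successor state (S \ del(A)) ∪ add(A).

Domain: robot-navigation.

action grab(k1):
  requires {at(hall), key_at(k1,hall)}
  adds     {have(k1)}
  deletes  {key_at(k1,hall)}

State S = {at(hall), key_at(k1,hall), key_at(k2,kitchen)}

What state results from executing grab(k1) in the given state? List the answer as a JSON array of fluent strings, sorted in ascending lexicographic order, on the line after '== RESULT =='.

Compute (S \ del) ∪ add:
  pre ⊆ S: {at(hall), key_at(k1,hall)} ⊆ S  — applicable
  S \ del = {at(hall), key_at(k2,kitchen)}
  ∪ add   = {at(hall), have(k1), key_at(k2,kitchen)}

== RESULT ==
["at(hall)", "have(k1)", "key_at(k2,kitchen)"]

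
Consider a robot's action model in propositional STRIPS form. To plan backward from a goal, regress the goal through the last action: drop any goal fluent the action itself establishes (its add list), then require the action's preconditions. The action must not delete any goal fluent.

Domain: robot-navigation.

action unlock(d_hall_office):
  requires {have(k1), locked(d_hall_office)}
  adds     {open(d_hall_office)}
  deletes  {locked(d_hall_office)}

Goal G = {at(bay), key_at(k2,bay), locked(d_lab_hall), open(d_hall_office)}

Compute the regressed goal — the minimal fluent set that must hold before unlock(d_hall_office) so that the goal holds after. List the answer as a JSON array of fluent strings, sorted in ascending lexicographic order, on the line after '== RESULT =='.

Regress:
  G ∩ del = {}  (empty — regression defined)
  G \ add = {at(bay), key_at(k2,bay), locked(d_lab_hall), open(d_hall_office)} \ {open(d_hall_office)} = {at(bay), key_at(k2,bay), locked(d_lab_hall)}
  ∪ pre   = {at(bay), key_at(k2,bay), locked(d_lab_hall)} ∪ {have(k1), locked(d_hall_office)}
          = {at(bay), have(k1), key_at(k2,bay), locked(d_hall_office), locked(d_lab_hall)}

== RESULT ==
["at(bay)", "have(k1)", "key_at(k2,bay)", "locked(d_hall_office)", "locked(d_lab_hall)"]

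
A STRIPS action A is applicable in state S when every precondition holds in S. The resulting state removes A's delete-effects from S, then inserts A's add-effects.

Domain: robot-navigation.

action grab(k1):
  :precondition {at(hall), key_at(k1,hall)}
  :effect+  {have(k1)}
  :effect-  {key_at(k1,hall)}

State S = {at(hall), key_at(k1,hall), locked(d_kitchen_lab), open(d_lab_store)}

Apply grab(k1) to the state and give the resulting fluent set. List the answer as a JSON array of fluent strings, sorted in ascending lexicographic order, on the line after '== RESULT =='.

Progress:
  pre ⊆ S: {at(hall), key_at(k1,hall)} ⊆ S  — applicable
  S \ del = {at(hall), locked(d_kitchen_lab), open(d_lab_store)}
  ∪ add   = {at(hall), have(k1), locked(d_kitchen_lab), open(d_lab_store)}

== RESULT ==
["at(hall)", "have(k1)", "locked(d_kitchen_lab)", "open(d_lab_store)"]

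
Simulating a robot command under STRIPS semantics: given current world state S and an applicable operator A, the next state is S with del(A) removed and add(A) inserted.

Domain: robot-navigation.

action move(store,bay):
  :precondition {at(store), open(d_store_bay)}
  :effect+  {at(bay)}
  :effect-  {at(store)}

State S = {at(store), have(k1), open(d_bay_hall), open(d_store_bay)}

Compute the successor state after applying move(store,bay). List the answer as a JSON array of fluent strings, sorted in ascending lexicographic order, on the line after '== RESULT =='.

Progress:
  pre ⊆ S: {at(store), open(d_store_bay)} ⊆ S  — applicable
  S \ del = {have(k1), open(d_bay_hall), open(d_store_bay)}
  ∪ add   = {at(bay), have(k1), open(d_bay_hall), open(d_store_bay)}

== RESULT ==
["at(bay)", "have(k1)", "open(d_bay_hall)", "open(d_store_bay)"]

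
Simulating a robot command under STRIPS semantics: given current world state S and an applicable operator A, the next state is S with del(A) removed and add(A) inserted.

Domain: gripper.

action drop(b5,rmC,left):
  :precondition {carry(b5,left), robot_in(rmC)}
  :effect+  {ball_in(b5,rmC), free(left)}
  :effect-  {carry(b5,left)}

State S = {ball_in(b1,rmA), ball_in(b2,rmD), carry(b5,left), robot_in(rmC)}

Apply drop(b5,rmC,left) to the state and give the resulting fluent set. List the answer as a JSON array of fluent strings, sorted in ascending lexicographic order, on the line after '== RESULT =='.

Compute (S \ del) ∪ add:
  pre ⊆ S: {carry(b5,left), robot_in(rmC)} ⊆ S  — applicable
  S \ del = {ball_in(b1,rmA), ball_in(b2,rmD), robot_in(rmC)}
  ∪ add   = {ball_in(b1,rmA), ball_in(b2,rmD), ball_in(b5,rmC), free(left), robot_in(rmC)}

== RESULT ==
["ball_in(b1,rmA)", "ball_in(b2,rmD)", "ball_in(b5,rmC)", "free(left)", "robot_in(rmC)"]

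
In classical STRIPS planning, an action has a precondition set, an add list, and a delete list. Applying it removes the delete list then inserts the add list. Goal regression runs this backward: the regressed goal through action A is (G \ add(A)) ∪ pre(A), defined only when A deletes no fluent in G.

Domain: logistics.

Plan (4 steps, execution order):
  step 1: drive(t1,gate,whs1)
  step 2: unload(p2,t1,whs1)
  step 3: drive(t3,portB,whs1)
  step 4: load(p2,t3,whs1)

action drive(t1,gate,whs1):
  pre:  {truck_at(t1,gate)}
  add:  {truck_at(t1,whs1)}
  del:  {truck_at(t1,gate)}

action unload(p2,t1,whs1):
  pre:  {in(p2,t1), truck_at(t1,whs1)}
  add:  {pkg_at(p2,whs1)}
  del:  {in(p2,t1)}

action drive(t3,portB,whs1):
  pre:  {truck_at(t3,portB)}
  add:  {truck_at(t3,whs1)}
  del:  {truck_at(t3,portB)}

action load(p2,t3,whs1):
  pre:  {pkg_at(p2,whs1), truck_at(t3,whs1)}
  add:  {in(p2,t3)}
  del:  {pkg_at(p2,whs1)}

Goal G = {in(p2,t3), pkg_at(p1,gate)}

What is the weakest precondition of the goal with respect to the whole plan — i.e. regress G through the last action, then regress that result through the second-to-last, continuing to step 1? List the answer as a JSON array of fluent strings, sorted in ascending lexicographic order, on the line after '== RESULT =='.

Regress step by step:
  through step 4 (load(p2,t3,whs1)): drop {in(p2,t3)}, keep {pkg_at(p1,gate)}, require {pkg_at(p2,whs1), truck_at(t3,whs1)}
    → {pkg_at(p1,gate), pkg_at(p2,whs1), truck_at(t3,whs1)}
  through step 3 (drive(t3,portB,whs1)): drop {truck_at(t3,whs1)}, keep {pkg_at(p1,gate), pkg_at(p2,whs1)}, require {truck_at(t3,portB)}
    → {pkg_at(p1,gate), pkg_at(p2,whs1), truck_at(t3,portB)}
  through step 2 (unload(p2,t1,whs1)): drop {pkg_at(p2,whs1)}, keep {pkg_at(p1,gate), truck_at(t3,portB)}, require {in(p2,t1), truck_at(t1,whs1)}
    → {in(p2,t1), pkg_at(p1,gate), truck_at(t1,whs1), truck_at(t3,portB)}
  through step 1 (drive(t1,gate,whs1)): drop {truck_at(t1,whs1)}, keep {in(p2,t1), pkg_at(p1,gate), truck_at(t3,portB)}, require {truck_at(t1,gate)}
    → {in(p2,t1), pkg_at(p1,gate), truck_at(t1,gate), truck_at(t3,portB)}

== RESULT ==
["in(p2,t1)", "pkg_at(p1,gate)", "truck_at(t1,gate)", "truck_at(t3,portB)"]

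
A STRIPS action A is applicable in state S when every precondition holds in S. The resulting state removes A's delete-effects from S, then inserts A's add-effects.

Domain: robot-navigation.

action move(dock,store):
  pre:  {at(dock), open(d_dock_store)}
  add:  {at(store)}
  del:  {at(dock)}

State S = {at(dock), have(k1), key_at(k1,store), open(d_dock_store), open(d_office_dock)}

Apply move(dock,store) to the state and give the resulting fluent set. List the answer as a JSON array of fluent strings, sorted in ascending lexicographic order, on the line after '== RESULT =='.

Progress:
  pre ⊆ S: {at(dock), open(d_dock_store)} ⊆ S  — applicable
  S \ del = {have(k1), key_at(k1,store), open(d_dock_store), open(d_office_dock)}
  ∪ add   = {at(store), have(k1), key_at(k1,store), open(d_dock_store), open(d_office_dock)}

== RESULT ==
["at(store)", "have(k1)", "key_at(k1,store)", "open(d_dock_store)", "open(d_office_dock)"]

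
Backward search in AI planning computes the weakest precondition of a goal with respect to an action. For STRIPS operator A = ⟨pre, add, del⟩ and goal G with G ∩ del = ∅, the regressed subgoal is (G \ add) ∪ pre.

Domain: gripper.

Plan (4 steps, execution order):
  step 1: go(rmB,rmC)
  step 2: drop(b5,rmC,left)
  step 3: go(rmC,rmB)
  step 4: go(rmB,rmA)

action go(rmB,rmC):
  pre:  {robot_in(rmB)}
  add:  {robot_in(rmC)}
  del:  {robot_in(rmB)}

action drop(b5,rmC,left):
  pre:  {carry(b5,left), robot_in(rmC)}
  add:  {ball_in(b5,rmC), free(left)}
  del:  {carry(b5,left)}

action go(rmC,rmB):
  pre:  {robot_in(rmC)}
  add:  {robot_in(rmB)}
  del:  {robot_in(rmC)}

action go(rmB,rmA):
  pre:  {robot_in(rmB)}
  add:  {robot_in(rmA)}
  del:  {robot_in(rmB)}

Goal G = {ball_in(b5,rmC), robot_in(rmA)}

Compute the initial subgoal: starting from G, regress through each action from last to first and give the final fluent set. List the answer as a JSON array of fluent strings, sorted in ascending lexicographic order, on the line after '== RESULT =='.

Work backward from the goal:
  through step 4 (go(rmB,rmA)): drop {robot_in(rmA)}, keep {ball_in(b5,rmC)}, require {robot_in(rmB)}
    → {ball_in(b5,rmC), robot_in(rmB)}
  through step 3 (go(rmC,rmB)): drop {robot_in(rmB)}, keep {ball_in(b5,rmC)}, require {robot_in(rmC)}
    → {ball_in(b5,rmC), robot_in(rmC)}
  through step 2 (drop(b5,rmC,left)): drop {ball_in(b5,rmC)}, keep {robot_in(rmC)}, require {carry(b5,left), robot_in(rmC)}
    → {carry(b5,left), robot_in(rmC)}
  through step 1 (go(rmB,rmC)): drop {robot_in(rmC)}, keep {carry(b5,left)}, require {robot_in(rmB)}
    → {carry(b5,left), robot_in(rmB)}

== RESULT ==
["carry(b5,left)", "robot_in(rmB)"]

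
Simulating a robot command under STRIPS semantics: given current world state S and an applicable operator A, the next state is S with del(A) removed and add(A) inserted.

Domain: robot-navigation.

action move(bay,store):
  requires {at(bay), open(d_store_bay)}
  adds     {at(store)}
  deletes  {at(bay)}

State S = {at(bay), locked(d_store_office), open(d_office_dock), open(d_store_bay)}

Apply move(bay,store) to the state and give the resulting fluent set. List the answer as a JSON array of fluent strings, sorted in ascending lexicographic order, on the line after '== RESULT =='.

Progress:
  pre ⊆ S: {at(bay), open(d_store_bay)} ⊆ S  — applicable
  S \ del = {locked(d_store_office), open(d_office_dock), open(d_store_bay)}
  ∪ add   = {at(store), locked(d_store_office), open(d_office_dock), open(d_store_bay)}

== RESULT ==
["at(store)", "locked(d_store_office)", "open(d_office_dock)", "open(d_store_bay)"]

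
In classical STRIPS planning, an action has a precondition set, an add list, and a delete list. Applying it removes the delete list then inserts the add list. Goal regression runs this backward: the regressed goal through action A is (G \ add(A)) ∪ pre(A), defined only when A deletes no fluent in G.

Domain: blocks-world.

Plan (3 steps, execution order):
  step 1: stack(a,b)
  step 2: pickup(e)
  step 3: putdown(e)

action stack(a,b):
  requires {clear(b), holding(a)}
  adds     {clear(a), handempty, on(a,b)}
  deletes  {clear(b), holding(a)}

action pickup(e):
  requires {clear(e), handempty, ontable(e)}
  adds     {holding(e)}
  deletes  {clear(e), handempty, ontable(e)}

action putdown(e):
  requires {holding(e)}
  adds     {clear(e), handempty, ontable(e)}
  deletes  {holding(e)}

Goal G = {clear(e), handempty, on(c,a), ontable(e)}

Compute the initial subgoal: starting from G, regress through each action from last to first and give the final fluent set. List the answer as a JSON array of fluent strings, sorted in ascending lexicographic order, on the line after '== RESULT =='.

Regress step by step:
  through step 3 (putdown(e)): drop {clear(e), handempty, ontable(e)}, keep {on(c,a)}, require {holding(e)}
    → {holding(e), on(c,a)}
  through step 2 (pickup(e)): drop {holding(e)}, keep {on(c,a)}, require {clear(e), handempty, ontable(e)}
    → {clear(e), handempty, on(c,a), ontable(e)}
  through step 1 (stack(a,b)): drop {handempty}, keep {clear(e), on(c,a), ontable(e)}, require {clear(b), holding(a)}
    → {clear(b), clear(e), holding(a), on(c,a), ontable(e)}

== RESULT ==
["clear(b)", "clear(e)", "holding(a)", "on(c,a)", "ontable(e)"]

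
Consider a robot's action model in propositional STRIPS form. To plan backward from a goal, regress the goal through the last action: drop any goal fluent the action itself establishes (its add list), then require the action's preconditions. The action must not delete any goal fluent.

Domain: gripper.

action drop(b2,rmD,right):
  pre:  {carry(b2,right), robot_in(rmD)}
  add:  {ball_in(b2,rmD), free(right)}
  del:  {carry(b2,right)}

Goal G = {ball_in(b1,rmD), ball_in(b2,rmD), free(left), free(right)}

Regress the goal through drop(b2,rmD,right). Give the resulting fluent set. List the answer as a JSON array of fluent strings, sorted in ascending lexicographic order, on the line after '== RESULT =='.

Regress:
  G ∩ del = {}  (empty — regression defined)
  G \ add = {ball_in(b1,rmD), ball_in(b2,rmD), free(left), free(right)} \ {ball_in(b2,rmD), free(right)} = {ball_in(b1,rmD), free(left)}
  ∪ pre   = {ball_in(b1,rmD), free(left)} ∪ {carry(b2,right), robot_in(rmD)}
          = {ball_in(b1,rmD), carry(b2,right), free(left), robot_in(rmD)}

== RESULT ==
["ball_in(b1,rmD)", "carry(b2,right)", "free(left)", "robot_in(rmD)"]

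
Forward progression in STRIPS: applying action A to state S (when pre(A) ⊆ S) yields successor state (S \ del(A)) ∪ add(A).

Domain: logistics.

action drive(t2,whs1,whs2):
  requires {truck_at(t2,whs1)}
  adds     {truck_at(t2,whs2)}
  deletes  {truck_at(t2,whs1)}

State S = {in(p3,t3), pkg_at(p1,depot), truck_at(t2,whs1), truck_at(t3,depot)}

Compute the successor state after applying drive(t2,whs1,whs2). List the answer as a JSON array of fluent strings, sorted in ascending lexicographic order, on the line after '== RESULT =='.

Progress:
  pre ⊆ S: {truck_at(t2,whs1)} ⊆ S  — applicable
  S \ del = {in(p3,t3), pkg_at(p1,depot), truck_at(t3,depot)}
  ∪ add   = {in(p3,t3), pkg_at(p1,depot), truck_at(t2,whs2), truck_at(t3,depot)}

== RESULT ==
["in(p3,t3)", "pkg_at(p1,depot)", "truck_at(t2,whs2)", "truck_at(t3,depot)"]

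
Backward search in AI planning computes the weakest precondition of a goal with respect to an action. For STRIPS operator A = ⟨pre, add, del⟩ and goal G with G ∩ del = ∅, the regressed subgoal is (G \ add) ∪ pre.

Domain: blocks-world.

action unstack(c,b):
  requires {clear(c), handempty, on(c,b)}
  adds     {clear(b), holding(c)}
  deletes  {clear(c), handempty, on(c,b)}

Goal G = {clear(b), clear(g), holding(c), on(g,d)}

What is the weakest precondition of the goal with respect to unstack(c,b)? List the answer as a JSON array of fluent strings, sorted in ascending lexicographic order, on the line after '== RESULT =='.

Regress:
  G ∩ del = {}  (empty — regression defined)
  G \ add = {clear(b), clear(g), holding(c), on(g,d)} \ {clear(b), holding(c)} = {clear(g), on(g,d)}
  ∪ pre   = {clear(g), on(g,d)} ∪ {clear(c), handempty, on(c,b)}
          = {clear(c), clear(g), handempty, on(c,b), on(g,d)}

== RESULT ==
["clear(c)", "clear(g)", "handempty", "on(c,b)", "on(g,d)"]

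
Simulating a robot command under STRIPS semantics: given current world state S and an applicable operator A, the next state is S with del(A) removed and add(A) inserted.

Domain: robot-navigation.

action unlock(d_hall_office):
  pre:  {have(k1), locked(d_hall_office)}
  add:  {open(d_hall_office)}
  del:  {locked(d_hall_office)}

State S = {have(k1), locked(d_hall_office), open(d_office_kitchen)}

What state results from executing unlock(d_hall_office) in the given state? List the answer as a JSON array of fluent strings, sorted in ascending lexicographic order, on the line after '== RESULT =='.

Progress:
  pre ⊆ S: {have(k1), locked(d_hall_office)} ⊆ S  — applicable
  S \ del = {have(k1), open(d_office_kitchen)}
  ∪ add   = {have(k1), open(d_hall_office), open(d_office_kitchen)}

== RESULT ==
["have(k1)", "open(d_hall_office)", "open(d_office_kitchen)"]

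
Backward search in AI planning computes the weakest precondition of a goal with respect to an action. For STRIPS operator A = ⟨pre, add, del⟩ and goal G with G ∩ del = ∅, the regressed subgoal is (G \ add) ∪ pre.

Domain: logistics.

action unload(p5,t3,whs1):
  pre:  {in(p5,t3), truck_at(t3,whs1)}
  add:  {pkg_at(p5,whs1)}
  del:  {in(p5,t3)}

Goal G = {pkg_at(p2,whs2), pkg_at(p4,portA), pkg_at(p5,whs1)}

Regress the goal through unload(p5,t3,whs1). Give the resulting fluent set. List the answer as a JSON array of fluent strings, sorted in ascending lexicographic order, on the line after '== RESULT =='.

Regress:
  G ∩ del = {}  (empty — regression defined)
  G \ add = {pkg_at(p2,whs2), pkg_at(p4,portA), pkg_at(p5,whs1)} \ {pkg_at(p5,whs1)} = {pkg_at(p2,whs2), pkg_at(p4,portA)}
  ∪ pre   = {pkg_at(p2,whs2), pkg_at(p4,portA)} ∪ {in(p5,t3), truck_at(t3,whs1)}
          = {in(p5,t3), pkg_at(p2,whs2), pkg_at(p4,portA), truck_at(t3,whs1)}

== RESULT ==
["in(p5,t3)", "pkg_at(p2,whs2)", "pkg_at(p4,portA)", "truck_at(t3,whs1)"]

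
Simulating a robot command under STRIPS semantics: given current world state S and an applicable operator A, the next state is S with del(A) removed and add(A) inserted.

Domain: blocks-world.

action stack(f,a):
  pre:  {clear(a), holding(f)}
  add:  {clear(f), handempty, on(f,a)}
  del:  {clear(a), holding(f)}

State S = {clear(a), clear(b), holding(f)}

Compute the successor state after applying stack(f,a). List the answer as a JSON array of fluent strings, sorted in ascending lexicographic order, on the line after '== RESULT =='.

Progress:
  pre ⊆ S: {clear(a), holding(f)} ⊆ S  — applicable
  S \ del = {clear(b)}
  ∪ add   = {clear(b), clear(f), handempty, on(f,a)}

== RESULT ==
["clear(b)", "clear(f)", "handempty", "on(f,a)"]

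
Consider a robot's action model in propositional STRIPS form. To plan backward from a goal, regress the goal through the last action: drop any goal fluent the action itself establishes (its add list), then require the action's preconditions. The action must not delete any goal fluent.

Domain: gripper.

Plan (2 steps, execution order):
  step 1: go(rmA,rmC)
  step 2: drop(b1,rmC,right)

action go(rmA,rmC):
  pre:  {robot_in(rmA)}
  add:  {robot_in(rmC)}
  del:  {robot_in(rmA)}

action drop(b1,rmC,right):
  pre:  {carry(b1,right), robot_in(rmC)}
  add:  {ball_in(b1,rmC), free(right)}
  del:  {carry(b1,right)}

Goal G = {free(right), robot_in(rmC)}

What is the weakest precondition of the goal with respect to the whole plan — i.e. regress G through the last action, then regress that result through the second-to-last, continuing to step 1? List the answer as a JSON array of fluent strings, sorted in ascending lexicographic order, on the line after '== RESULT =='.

Work backward from the goal:
  through step 2 (drop(b1,rmC,right)): drop {free(right)}, keep {robot_in(rmC)}, require {carry(b1,right), robot_in(rmC)}
    → {carry(b1,right), robot_in(rmC)}
  through step 1 (go(rmA,rmC)): drop {robot_in(rmC)}, keep {carry(b1,right)}, require {robot_in(rmA)}
    → {carry(b1,right), robot_in(rmA)}

== RESULT ==
["carry(b1,right)", "robot_in(rmA)"]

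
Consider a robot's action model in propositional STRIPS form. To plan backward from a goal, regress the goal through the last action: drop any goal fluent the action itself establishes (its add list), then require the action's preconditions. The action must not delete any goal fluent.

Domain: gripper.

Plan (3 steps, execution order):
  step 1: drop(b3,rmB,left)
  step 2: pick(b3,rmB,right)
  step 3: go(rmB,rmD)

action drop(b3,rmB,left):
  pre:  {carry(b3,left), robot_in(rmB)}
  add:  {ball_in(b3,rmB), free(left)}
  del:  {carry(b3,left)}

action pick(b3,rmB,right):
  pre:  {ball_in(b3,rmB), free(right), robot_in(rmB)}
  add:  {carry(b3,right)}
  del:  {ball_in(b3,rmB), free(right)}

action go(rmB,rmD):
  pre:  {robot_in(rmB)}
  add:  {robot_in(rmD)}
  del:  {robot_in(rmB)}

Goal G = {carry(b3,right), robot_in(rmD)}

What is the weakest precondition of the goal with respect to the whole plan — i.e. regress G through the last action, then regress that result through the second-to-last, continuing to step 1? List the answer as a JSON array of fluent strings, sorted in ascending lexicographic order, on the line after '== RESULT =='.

Regress step by step:
  through step 3 (go(rmB,rmD)): drop {robot_in(rmD)}, keep {carry(b3,right)}, require {robot_in(rmB)}
    → {carry(b3,right), robot_in(rmB)}
  through step 2 (pick(b3,rmB,right)): drop {carry(b3,right)}, keep {robot_in(rmB)}, require {ball_in(b3,rmB), free(right), robot_in(rmB)}
    → {ball_in(b3,rmB), free(right), robot_in(rmB)}
  through step 1 (drop(b3,rmB,left)): drop {ball_in(b3,rmB)}, keep {free(right), robot_in(rmB)}, require {carry(b3,left), robot_in(rmB)}
    → {carry(b3,left), free(right), robot_in(rmB)}

== RESULT ==
["carry(b3,left)", "free(right)", "robot_in(rmB)"]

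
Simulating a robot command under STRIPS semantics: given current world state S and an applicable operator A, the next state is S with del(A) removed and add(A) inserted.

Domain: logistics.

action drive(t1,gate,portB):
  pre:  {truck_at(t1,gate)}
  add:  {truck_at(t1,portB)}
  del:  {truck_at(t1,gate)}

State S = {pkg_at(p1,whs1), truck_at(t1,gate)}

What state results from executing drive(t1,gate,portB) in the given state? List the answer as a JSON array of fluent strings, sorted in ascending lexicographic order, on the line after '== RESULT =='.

Progress:
  pre ⊆ S: {truck_at(t1,gate)} ⊆ S  — applicable
  S \ del = {pkg_at(p1,whs1)}
  ∪ add   = {pkg_at(p1,whs1), truck_at(t1,portB)}

== RESULT ==
["pkg_at(p1,whs1)", "truck_at(t1,portB)"]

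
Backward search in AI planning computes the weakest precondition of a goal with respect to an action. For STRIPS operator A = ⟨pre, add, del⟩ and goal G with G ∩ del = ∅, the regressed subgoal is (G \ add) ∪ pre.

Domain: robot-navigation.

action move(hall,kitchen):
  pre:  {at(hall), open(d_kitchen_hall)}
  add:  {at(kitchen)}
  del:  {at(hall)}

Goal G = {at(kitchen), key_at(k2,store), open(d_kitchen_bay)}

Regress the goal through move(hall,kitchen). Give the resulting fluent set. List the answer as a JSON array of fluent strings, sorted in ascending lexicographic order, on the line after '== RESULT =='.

Regress:
  G ∩ del = {}  (empty — regression defined)
  G \ add = {at(kitchen), key_at(k2,store), open(d_kitchen_bay)} \ {at(kitchen)} = {key_at(k2,store), open(d_kitchen_bay)}
  ∪ pre   = {key_at(k2,store), open(d_kitchen_bay)} ∪ {at(hall), open(d_kitchen_hall)}
          = {at(hall), key_at(k2,store), open(d_kitchen_bay), open(d_kitchen_hall)}

== RESULT ==
["at(hall)", "key_at(k2,store)", "open(d_kitchen_bay)", "open(d_kitchen_hall)"]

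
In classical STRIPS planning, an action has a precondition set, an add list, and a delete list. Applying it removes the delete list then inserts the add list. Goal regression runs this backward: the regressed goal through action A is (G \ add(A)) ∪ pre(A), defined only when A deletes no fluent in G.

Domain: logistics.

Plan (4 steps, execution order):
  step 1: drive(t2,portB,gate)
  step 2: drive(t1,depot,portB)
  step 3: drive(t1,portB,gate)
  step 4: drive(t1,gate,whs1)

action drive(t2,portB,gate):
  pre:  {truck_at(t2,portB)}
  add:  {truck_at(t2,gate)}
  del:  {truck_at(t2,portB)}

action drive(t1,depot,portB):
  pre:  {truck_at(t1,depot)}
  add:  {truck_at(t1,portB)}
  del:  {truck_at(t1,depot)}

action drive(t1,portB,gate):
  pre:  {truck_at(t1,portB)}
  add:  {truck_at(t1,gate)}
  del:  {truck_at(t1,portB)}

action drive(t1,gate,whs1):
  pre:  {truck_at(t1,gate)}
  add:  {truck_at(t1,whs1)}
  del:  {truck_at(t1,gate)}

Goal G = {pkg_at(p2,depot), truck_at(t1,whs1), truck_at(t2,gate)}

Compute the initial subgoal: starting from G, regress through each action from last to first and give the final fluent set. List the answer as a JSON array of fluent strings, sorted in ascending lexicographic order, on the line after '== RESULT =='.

Work backward from the goal:
  through step 4 (drive(t1,gate,whs1)): drop {truck_at(t1,whs1)}, keep {pkg_at(p2,depot), truck_at(t2,gate)}, require {truck_at(t1,gate)}
    → {pkg_at(p2,depot), truck_at(t1,gate), truck_at(t2,gate)}
  through step 3 (drive(t1,portB,gate)): drop {truck_at(t1,gate)}, keep {pkg_at(p2,depot), truck_at(t2,gate)}, require {truck_at(t1,portB)}
    → {pkg_at(p2,depot), truck_at(t1,portB), truck_at(t2,gate)}
  through step 2 (drive(t1,depot,portB)): drop {truck_at(t1,portB)}, keep {pkg_at(p2,depot), truck_at(t2,gate)}, require {truck_at(t1,depot)}
    → {pkg_at(p2,depot), truck_at(t1,depot), truck_at(t2,gate)}
  through step 1 (drive(t2,portB,gate)): drop {truck_at(t2,gate)}, keep {pkg_at(p2,depot), truck_at(t1,depot)}, require {truck_at(t2,portB)}
    → {pkg_at(p2,depot), truck_at(t1,depot), truck_at(t2,portB)}

== RESULT ==
["pkg_at(p2,depot)", "truck_at(t1,depot)", "truck_at(t2,portB)"]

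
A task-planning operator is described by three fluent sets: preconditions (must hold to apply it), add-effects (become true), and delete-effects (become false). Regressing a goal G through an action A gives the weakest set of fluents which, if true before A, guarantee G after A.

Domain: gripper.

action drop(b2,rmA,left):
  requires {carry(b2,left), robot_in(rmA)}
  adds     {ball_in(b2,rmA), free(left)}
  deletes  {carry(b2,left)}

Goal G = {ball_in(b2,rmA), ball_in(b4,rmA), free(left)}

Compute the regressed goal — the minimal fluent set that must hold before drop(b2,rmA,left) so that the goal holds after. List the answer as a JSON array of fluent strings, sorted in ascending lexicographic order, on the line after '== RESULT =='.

Regress:
  G ∩ del = {}  (empty — regression defined)
  G \ add = {ball_in(b2,rmA), ball_in(b4,rmA), free(left)} \ {ball_in(b2,rmA), free(left)} = {ball_in(b4,rmA)}
  ∪ pre   = {ball_in(b4,rmA)} ∪ {carry(b2,left), robot_in(rmA)}
          = {ball_in(b4,rmA), carry(b2,left), robot_in(rmA)}

== RESULT ==
["ball_in(b4,rmA)", "carry(b2,left)", "robot_in(rmA)"]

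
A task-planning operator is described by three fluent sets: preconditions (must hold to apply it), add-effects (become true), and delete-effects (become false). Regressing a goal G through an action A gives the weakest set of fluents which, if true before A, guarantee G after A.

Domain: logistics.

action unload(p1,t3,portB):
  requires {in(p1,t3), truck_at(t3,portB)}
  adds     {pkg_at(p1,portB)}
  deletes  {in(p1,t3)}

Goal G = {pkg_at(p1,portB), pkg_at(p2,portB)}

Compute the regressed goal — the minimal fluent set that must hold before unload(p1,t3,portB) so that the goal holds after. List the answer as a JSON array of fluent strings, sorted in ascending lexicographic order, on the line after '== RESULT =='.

Compute (G \ add) ∪ pre:
  G ∩ del = {}  (empty — regression defined)
  G \ add = {pkg_at(p1,portB), pkg_at(p2,portB)} \ {pkg_at(p1,portB)} = {pkg_at(p2,portB)}
  ∪ pre   = {pkg_at(p2,portB)} ∪ {in(p1,t3), truck_at(t3,portB)}
          = {in(p1,t3), pkg_at(p2,portB), truck_at(t3,portB)}

== RESULT ==
["in(p1,t3)", "pkg_at(p2,portB)", "truck_at(t3,portB)"]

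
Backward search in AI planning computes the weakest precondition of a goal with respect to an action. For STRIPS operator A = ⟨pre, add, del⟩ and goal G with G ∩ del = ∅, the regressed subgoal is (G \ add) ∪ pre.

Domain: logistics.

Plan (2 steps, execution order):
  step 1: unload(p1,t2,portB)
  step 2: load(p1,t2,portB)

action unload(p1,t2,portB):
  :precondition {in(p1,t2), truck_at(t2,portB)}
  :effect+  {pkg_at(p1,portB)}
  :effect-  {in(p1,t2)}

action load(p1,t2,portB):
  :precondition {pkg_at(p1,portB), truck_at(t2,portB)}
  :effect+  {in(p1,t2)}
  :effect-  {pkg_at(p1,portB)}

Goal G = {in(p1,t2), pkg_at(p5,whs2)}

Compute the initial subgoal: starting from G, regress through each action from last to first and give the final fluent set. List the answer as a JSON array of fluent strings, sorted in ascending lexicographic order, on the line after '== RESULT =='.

Work backward from the goal:
  through step 2 (load(p1,t2,portB)): drop {in(p1,t2)}, keep {pkg_at(p5,whs2)}, require {pkg_at(p1,portB), truck_at(t2,portB)}
    → {pkg_at(p1,portB), pkg_at(p5,whs2), truck_at(t2,portB)}
  through step 1 (unload(p1,t2,portB)): drop {pkg_at(p1,portB)}, keep {pkg_at(p5,whs2), truck_at(t2,portB)}, require {in(p1,t2), truck_at(t2,portB)}
    → {in(p1,t2), pkg_at(p5,whs2), truck_at(t2,portB)}

== RESULT ==
["in(p1,t2)", "pkg_at(p5,whs2)", "truck_at(t2,portB)"]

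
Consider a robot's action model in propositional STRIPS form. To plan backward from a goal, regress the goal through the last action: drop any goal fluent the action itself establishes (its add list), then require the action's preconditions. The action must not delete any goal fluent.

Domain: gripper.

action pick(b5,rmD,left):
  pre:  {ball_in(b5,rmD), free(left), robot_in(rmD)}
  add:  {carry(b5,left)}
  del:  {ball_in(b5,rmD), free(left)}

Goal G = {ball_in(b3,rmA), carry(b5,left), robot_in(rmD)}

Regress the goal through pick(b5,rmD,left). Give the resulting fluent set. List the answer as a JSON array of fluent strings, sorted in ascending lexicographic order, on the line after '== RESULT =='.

Compute (G \ add) ∪ pre:
  G ∩ del = {}  (empty — regression defined)
  G \ add = {ball_in(b3,rmA), carry(b5,left), robot_in(rmD)} \ {carry(b5,left)} = {ball_in(b3,rmA), robot_in(rmD)}
  ∪ pre   = {ball_in(b3,rmA), robot_in(rmD)} ∪ {ball_in(b5,rmD), free(left), robot_in(rmD)}
          = {ball_in(b3,rmA), ball_in(b5,rmD), free(left), robot_in(rmD)}

== RESULT ==
["ball_in(b3,rmA)", "ball_in(b5,rmD)", "free(left)", "robot_in(rmD)"]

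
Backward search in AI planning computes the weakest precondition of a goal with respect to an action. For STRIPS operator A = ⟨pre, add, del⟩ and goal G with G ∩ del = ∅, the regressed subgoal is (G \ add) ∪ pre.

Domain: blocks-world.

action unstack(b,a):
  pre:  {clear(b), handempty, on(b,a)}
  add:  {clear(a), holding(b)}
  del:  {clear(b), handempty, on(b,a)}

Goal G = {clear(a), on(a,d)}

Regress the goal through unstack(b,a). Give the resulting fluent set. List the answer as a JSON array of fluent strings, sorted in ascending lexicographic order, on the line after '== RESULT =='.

Compute (G \ add) ∪ pre:
  G ∩ del = {}  (empty — regression defined)
  G \ add = {clear(a), on(a,d)} \ {clear(a), holding(b)} = {on(a,d)}
  ∪ pre   = {on(a,d)} ∪ {clear(b), handempty, on(b,a)}
          = {clear(b), handempty, on(a,d), on(b,a)}

== RESULT ==
["clear(b)", "handempty", "on(a,d)", "on(b,a)"]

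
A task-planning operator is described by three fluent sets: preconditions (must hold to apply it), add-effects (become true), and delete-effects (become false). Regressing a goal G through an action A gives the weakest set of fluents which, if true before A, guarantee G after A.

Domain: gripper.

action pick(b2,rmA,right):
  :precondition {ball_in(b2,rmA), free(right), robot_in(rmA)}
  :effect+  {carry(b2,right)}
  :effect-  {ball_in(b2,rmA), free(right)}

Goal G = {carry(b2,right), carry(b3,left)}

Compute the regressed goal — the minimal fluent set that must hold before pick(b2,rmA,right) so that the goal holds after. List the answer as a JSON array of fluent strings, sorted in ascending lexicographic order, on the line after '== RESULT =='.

Compute (G \ add) ∪ pre:
  G ∩ del = {}  (empty — regression defined)
  G \ add = {carry(b2,right), carry(b3,left)} \ {carry(b2,right)} = {carry(b3,left)}
  ∪ pre   = {carry(b3,left)} ∪ {ball_in(b2,rmA), free(right), robot_in(rmA)}
          = {ball_in(b2,rmA), carry(b3,left), free(right), robot_in(rmA)}

== RESULT ==
["ball_in(b2,rmA)", "carry(b3,left)", "free(right)", "robot_in(rmA)"]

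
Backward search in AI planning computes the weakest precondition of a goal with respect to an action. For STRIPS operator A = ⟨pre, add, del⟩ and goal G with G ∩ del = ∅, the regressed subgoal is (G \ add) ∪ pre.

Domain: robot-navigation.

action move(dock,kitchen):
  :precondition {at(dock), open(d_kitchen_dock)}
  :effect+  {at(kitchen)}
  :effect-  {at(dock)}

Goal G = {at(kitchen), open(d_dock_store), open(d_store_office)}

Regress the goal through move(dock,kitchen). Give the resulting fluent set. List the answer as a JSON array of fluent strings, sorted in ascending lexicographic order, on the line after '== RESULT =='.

Compute (G \ add) ∪ pre:
  G ∩ del = {}  (empty — regression defined)
  G \ add = {at(kitchen), open(d_dock_store), open(d_store_office)} \ {at(kitchen)} = {open(d_dock_store), open(d_store_office)}
  ∪ pre   = {open(d_dock_store), open(d_store_office)} ∪ {at(dock), open(d_kitchen_dock)}
          = {at(dock), open(d_dock_store), open(d_kitchen_dock), open(d_store_office)}

== RESULT ==
["at(dock)", "open(d_dock_store)", "open(d_kitchen_dock)", "open(d_store_office)"]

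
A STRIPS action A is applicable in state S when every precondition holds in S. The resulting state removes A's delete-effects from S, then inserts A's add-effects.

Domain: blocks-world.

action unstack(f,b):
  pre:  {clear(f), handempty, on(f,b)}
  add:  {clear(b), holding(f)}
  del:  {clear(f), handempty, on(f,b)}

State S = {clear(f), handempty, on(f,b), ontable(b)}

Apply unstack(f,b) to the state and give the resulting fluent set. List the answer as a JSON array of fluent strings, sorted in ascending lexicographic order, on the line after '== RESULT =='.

Progress:
  pre ⊆ S: {clear(f), handempty, on(f,b)} ⊆ S  — applicable
  S \ del = {ontable(b)}
  ∪ add   = {clear(b), holding(f), ontable(b)}

== RESULT ==
["clear(b)", "holding(f)", "ontable(b)"]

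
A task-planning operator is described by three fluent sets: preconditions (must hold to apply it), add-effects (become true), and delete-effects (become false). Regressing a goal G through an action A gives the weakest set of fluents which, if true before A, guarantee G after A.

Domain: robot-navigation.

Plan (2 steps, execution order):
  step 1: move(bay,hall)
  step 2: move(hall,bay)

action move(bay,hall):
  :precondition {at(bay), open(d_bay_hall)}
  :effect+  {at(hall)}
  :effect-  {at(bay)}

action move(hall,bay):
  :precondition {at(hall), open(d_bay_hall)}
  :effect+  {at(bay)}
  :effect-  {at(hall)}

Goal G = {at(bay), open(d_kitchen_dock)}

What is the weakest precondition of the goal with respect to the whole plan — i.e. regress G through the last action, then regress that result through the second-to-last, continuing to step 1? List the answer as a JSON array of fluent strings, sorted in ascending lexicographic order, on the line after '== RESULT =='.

Regress step by step:
  through step 2 (move(hall,bay)): drop {at(bay)}, keep {open(d_kitchen_dock)}, require {at(hall), open(d_bay_hall)}
    → {at(hall), open(d_bay_hall), open(d_kitchen_dock)}
  through step 1 (move(bay,hall)): drop {at(hall)}, keep {open(d_bay_hall), open(d_kitchen_dock)}, require {at(bay), open(d_bay_hall)}
    → {at(bay), open(d_bay_hall), open(d_kitchen_dock)}

== RESULT ==
["at(bay)", "open(d_bay_hall)", "open(d_kitchen_dock)"]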